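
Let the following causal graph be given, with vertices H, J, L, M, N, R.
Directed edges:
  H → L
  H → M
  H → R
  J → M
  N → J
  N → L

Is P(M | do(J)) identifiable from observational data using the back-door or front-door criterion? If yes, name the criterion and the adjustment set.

desc(J)\{J}={M}; candidates ⊆ {H,L,N,R}.
∅: J⊥M given ∅ in G with J→· removed — back-door holds.
P(M|do(J)) = P(M|J) — no adjustment needed.

P(M|do(J)): backdoor, adjust for ∅.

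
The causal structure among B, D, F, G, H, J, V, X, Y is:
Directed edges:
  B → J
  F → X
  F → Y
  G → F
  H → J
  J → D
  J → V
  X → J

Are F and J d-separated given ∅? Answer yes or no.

No — F and J are d-connected given ∅.

Bayes-Ball from F | ∅ reaches {D,G,J,V,X,Y}.
J ∈ reach(F|∅) ⇒ F ⊥̸ J | ∅.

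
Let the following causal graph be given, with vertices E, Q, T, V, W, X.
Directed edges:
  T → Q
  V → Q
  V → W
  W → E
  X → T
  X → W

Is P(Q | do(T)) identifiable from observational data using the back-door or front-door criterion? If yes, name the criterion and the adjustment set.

desc(T)\{T}={Q}; candidates ⊆ {E,V,W,X}.
∅: T⊥Q given ∅ in G with T→· removed — back-door holds.
P(Q|do(T)) = P(Q|T) — no adjustment needed.

P(Q|do(T)): backdoor, adjust for ∅.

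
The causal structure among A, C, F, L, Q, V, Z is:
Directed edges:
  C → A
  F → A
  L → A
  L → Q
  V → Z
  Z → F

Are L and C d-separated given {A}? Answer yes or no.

Bayes-Ball from L | {A} reaches {C,F,Q,V,Z}.
C ∈ reach(L|{A}) ⇒ L ⊥̸ C | {A}.

No — L and C are d-connected given {A}.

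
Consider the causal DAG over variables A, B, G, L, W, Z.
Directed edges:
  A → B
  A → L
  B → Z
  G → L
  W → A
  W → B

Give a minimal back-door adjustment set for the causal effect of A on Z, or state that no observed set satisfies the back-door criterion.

desc(A)\{A}={B,L,Z}; candidates ⊆ {G,W}.
size 0: {}; under {} A still reaches {B,W,Z} ∋ Z.
{W}: A⊥Z given {W} in G with A→· removed — back-door holds.

A→Z: minimal back-door set {W}.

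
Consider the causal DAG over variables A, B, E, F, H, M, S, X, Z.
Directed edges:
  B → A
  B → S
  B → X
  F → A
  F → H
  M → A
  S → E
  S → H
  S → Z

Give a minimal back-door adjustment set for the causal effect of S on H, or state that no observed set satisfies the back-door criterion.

desc(S)\{S}={E,H,Z}; candidates ⊆ {A,B,F,M,X}.
∅: S⊥H given ∅ in G with S→· removed — back-door holds.

S→H: minimal back-door set ∅.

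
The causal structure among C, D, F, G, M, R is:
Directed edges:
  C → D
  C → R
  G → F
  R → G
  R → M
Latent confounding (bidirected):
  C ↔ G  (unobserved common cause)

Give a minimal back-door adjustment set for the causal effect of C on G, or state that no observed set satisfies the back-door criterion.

C→G: no observed back-door set.

desc(C)\{C}={D,F,G,M,R}; candidates ⊆ {—}.
C↔G: latent back-door arc(s) into C.
size 0: {}; under {} C still reaches {F,G} ∋ G.
C↔G cannot be blocked by any observed set — no back-door set.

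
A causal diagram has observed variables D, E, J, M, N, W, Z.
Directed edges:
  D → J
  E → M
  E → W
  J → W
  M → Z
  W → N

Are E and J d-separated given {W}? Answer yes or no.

No — E and J are d-connected given {W}.

Bayes-Ball from E | {W} reaches {D,J,M,Z}.
J ∈ reach(E|{W}) ⇒ E ⊥̸ J | {W}.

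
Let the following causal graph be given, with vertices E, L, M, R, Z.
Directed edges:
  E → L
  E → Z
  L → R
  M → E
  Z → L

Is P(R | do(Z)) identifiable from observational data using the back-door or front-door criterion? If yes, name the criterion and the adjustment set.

desc(Z)\{Z}={L,R}; candidates ⊆ {E,M}.
size 0: {}; under {} Z still reaches {E,L,M,R} ∋ R.
{E}: Z⊥R given {E} in G with Z→· removed — back-door holds.
P(R|do(Z)) = Σ_{E} P(R|Z,E)·P(E).

P(R|do(Z)): backdoor, adjust for {E}.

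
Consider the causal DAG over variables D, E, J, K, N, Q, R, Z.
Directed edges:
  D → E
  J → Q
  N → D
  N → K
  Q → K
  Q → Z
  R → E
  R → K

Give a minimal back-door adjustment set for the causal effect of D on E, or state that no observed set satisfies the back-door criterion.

desc(D)\{D}={E}; candidates ⊆ {J,K,N,Q,R,Z}.
∅: D⊥E given ∅ in G with D→· removed — back-door holds.

D→E: minimal back-door set ∅.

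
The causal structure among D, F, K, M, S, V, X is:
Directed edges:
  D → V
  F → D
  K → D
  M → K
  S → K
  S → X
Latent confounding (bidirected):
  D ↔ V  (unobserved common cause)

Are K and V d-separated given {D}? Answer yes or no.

No — K and V are d-connected given {D}.

Bayes-Ball from K | {D} reaches {F,M,S,V,X}.
V ∈ reach(K|{D}) ⇒ K ⊥̸ V | {D}.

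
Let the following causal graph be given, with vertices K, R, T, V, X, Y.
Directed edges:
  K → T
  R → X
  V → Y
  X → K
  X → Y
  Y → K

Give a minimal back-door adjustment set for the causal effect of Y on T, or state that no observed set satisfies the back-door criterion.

Y→T: minimal back-door set {X}.

desc(Y)\{Y}={K,T}; candidates ⊆ {R,V,X}.
size 0: {}; under {} Y still reaches {K,R,T,V,X} ∋ T.
{X}: Y⊥T given {X} in G with Y→· removed — back-door holds.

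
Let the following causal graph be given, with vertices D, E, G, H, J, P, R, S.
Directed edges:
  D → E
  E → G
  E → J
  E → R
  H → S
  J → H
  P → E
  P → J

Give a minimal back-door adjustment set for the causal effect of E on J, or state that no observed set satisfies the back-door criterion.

E→J: minimal back-door set {P}.

desc(E)\{E}={G,H,J,R,S}; candidates ⊆ {D,P}.
size 0: {}; under {} E still reaches {D,H,J,P,S} ∋ J.
{P}: E⊥J given {P} in G with E→· removed — back-door holds.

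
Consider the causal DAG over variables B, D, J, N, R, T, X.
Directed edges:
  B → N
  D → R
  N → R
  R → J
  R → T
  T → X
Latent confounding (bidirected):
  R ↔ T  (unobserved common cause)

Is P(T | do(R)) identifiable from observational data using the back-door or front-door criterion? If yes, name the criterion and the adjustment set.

desc(R)\{R}={J,T,X}; candidates ⊆ {B,D,N}.
R↔T: latent back-door arc(s) into R.
size 0: {}; under {} R still reaches {B,D,N,T,X} ∋ T.
size 1: {B}, {D}, {N}; under {B} R still reaches {D,N,T,X} ∋ T.
size 2: {B,D}, {B,N}, {D,N}; under {B,D} R still reaches {N,T,X} ∋ T.
R↔T cannot be blocked by any observed set — no back-door set.
No mediator lies on a directed R→…→T path.
Neither criterion identifies P(T|do(R)) in this graph.

P(T|do(R)): not identifiable (no BD/FD set).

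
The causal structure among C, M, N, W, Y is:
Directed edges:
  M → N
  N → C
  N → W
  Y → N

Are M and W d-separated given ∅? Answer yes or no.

No — M and W are d-connected given ∅.

Bayes-Ball from M | ∅ reaches {C,N,W}.
W ∈ reach(M|∅) ⇒ M ⊥̸ W | ∅.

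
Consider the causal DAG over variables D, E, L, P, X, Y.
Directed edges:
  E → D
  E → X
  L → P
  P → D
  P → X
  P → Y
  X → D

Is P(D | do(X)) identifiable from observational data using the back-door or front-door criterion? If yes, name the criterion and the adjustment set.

P(D|do(X)): backdoor, adjust for {E, P}.

desc(X)\{X}={D}; candidates ⊆ {E,L,P,Y}.
size 0: {}; under {} X still reaches {D,E,L,P,Y} ∋ D.
size 1: {E}, {L}, {P} …(+1); under {E} X still reaches {D,L,P,Y} ∋ D.
{E,P}: X⊥D given {E,P} in G with X→· removed — back-door holds.
P(D|do(X)) = Σ_{E,P} P(D|X,E,P)·P(E,P).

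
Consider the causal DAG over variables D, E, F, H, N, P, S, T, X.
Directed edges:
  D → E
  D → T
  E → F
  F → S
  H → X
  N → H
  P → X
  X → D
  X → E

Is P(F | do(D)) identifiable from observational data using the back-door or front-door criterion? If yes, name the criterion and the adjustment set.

P(F|do(D)): backdoor, adjust for {X}.

desc(D)\{D}={E,F,S,T}; candidates ⊆ {H,N,P,X}.
size 0: {}; under {} D still reaches {E,F,H,N,P,S,X} ∋ F.
{X}: D⊥F given {X} in G with D→· removed — back-door holds.
P(F|do(D)) = Σ_{X} P(F|D,X)·P(X).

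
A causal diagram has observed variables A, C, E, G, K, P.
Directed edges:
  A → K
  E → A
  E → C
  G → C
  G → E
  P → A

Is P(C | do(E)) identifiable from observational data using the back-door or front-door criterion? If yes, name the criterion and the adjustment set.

P(C|do(E)): backdoor, adjust for {G}.

desc(E)\{E}={A,C,K}; candidates ⊆ {G,P}.
size 0: {}; under {} E still reaches {C,G} ∋ C.
{G}: E⊥C given {G} in G with E→· removed — back-door holds.
P(C|do(E)) = Σ_{G} P(C|E,G)·P(G).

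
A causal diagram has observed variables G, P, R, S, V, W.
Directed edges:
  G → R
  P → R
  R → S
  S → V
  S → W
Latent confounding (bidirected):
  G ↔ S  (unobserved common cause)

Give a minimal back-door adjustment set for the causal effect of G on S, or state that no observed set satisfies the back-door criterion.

desc(G)\{G}={R,S,V,W}; candidates ⊆ {P}.
G↔S: latent back-door arc(s) into G.
size 0: {}; under {} G still reaches {S,V,W} ∋ S.
size 1: {P}; under {P} G still reaches {S,V,W} ∋ S.
G↔S cannot be blocked by any observed set — no back-door set.

G→S: no observed back-door set.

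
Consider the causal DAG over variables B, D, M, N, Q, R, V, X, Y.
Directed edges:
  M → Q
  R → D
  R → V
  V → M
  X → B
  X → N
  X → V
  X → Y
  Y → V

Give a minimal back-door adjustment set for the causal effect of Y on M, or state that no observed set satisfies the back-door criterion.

desc(Y)\{Y}={M,Q,V}; candidates ⊆ {B,D,N,R,X}.
size 0: {}; under {} Y still reaches {B,M,N,Q,V,X} ∋ M.
{X}: Y⊥M given {X} in G with Y→· removed — back-door holds.

Y→M: minimal back-door set {X}.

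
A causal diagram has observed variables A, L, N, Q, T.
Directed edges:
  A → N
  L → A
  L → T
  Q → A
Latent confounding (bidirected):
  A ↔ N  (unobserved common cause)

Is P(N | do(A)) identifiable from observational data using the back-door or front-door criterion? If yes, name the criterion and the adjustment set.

desc(A)\{A}={N}; candidates ⊆ {L,Q,T}.
A↔N: latent back-door arc(s) into A.
size 0: {}; under {} A still reaches {L,N,Q,T} ∋ N.
size 1: {L}, {Q}, {T}; under {L} A still reaches {N,Q} ∋ N.
size 2: {L,Q}, {L,T}, {Q,T}; under {L,Q} A still reaches {N} ∋ N.
A↔N cannot be blocked by any observed set — no back-door set.
No mediator lies on a directed A→…→N path.
Neither criterion identifies P(N|do(A)) in this graph.

P(N|do(A)): not identifiable (no BD/FD set).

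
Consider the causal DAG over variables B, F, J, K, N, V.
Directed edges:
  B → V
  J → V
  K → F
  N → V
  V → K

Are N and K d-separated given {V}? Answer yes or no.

Yes — N ⊥ K | {V}.

Bayes-Ball from N | {V} reaches {B,J}.
K ∉ reach(N|{V}) ⇒ N ⊥ K | {V}.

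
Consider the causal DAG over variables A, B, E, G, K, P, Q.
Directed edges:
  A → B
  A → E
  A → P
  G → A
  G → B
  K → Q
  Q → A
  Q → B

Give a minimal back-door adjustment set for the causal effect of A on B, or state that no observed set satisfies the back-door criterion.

A→B: minimal back-door set {G, Q}.

desc(A)\{A}={B,E,P}; candidates ⊆ {G,K,Q}.
size 0: {}; under {} A still reaches {B,G,K,Q} ∋ B.
size 1: {G}, {K}, {Q}; under {G} A still reaches {B,K,Q} ∋ B.
{G,Q}: A⊥B given {G,Q} in G with A→· removed — back-door holds.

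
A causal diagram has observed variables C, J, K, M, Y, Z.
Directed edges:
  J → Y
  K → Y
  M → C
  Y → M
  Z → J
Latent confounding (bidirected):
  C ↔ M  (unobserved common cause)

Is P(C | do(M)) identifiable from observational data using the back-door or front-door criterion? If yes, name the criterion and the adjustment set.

desc(M)\{M}={C}; candidates ⊆ {J,K,Y,Z}.
M↔C: latent back-door arc(s) into M.
size 0: {}; under {} M still reaches {C,J,K,Y,Z} ∋ C.
size 1: {J}, {K}, {Y} …(+1); under {J} M still reaches {C,K,Y} ∋ C.
size 2: {J,K}, {J,Y}, {J,Z} …(+3); under {J,K} M still reaches {C,Y} ∋ C.
M↔C cannot be blocked by any observed set — no back-door set.
No mediator lies on a directed M→…→C path.
Neither criterion identifies P(C|do(M)) in this graph.

P(C|do(M)): not identifiable (no BD/FD set).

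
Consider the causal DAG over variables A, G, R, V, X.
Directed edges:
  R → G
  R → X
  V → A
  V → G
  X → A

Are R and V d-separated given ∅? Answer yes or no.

Yes — R ⊥ V | ∅.

Bayes-Ball from R | ∅ reaches {A,G,X}.
V ∉ reach(R|∅) ⇒ R ⊥ V | ∅.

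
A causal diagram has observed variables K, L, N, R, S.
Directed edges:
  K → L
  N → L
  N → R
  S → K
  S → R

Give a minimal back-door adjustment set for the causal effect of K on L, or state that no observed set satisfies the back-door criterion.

desc(K)\{K}={L}; candidates ⊆ {N,R,S}.
∅: K⊥L given ∅ in G with K→· removed — back-door holds.

K→L: minimal back-door set ∅.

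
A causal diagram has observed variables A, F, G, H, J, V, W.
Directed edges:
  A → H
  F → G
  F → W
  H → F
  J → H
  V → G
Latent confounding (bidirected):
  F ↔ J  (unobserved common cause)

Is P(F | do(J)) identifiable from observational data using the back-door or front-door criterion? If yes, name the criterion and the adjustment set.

desc(J)\{J}={F,G,H,W}; candidates ⊆ {A,V}.
J↔F: latent back-door arc(s) into J.
size 0: {}; under {} J still reaches {F,G,W} ∋ F.
size 1: {A}, {V}; under {A} J still reaches {F,G,W} ∋ F.
size 2: {A,V}; under {A,V} J still reaches {F,G,W} ∋ F.
J↔F cannot be blocked by any observed set — no back-door set.
{H}: (i) intercepts every directed J→F path; (ii) no back-door J→{H}; (iii) {J} blocks every back-door {H}→F. Front-door holds.
P(F|do(J)) = Σ_{H} P(H|J) Σ_{J'} P(F|H,J')P(J').

P(F|do(J)): frontdoor, adjust for {H}.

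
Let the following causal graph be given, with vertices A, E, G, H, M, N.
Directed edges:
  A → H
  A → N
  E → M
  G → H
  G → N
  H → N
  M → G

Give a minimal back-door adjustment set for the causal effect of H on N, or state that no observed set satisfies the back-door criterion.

H→N: minimal back-door set {A, G}.

desc(H)\{H}={N}; candidates ⊆ {A,E,G,M}.
size 0: {}; under {} H still reaches {A,E,G,M,N} ∋ N.
size 1: {A}, {E}, {G} …(+1); under {A} H still reaches {E,G,M,N} ∋ N.
{A,G}: H⊥N given {A,G} in G with H→· removed — back-door holds.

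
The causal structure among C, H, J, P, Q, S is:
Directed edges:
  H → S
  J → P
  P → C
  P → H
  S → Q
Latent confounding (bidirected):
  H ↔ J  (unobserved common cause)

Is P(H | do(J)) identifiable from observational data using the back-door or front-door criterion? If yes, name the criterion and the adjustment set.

desc(J)\{J}={C,H,P,Q,S}; candidates ⊆ {—}.
J↔H: latent back-door arc(s) into J.
size 0: {}; under {} J still reaches {H,Q,S} ∋ H.
J↔H cannot be blocked by any observed set — no back-door set.
{P}: (i) intercepts every directed J→H path; (ii) no back-door J→{P}; (iii) {J} blocks every back-door {P}→H. Front-door holds.
P(H|do(J)) = Σ_{P} P(P|J) Σ_{J'} P(H|P,J')P(J').

P(H|do(J)): frontdoor, adjust for {P}.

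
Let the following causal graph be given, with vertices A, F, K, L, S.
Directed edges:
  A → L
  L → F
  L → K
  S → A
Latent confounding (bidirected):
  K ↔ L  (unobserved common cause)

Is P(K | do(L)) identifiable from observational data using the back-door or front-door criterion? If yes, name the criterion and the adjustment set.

P(K|do(L)): not identifiable (no BD/FD set).

desc(L)\{L}={F,K}; candidates ⊆ {A,S}.
L↔K: latent back-door arc(s) into L.
size 0: {}; under {} L still reaches {A,K,S} ∋ K.
size 1: {A}, {S}; under {A} L still reaches {K} ∋ K.
size 2: {A,S}; under {A,S} L still reaches {K} ∋ K.
L↔K cannot be blocked by any observed set — no back-door set.
No mediator lies on a directed L→…→K path.
Neither criterion identifies P(K|do(L)) in this graph.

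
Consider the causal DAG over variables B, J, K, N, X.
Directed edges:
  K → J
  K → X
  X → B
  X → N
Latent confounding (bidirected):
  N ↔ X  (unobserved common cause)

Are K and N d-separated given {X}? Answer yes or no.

No — K and N are d-connected given {X}.

Bayes-Ball from K | {X} reaches {J,N}.
N ∈ reach(K|{X}) ⇒ K ⊥̸ N | {X}.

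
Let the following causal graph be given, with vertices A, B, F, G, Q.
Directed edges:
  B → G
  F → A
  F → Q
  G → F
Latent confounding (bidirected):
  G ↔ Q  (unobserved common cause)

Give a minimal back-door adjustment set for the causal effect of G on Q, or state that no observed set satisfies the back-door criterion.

desc(G)\{G}={A,F,Q}; candidates ⊆ {B}.
G↔Q: latent back-door arc(s) into G.
size 0: {}; under {} G still reaches {B,Q} ∋ Q.
size 1: {B}; under {B} G still reaches {Q} ∋ Q.
G↔Q cannot be blocked by any observed set — no back-door set.

G→Q: no observed back-door set.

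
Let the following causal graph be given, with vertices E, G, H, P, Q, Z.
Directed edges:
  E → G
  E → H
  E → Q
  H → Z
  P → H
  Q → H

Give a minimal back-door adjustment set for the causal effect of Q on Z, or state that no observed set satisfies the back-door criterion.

Q→Z: minimal back-door set {E}.

desc(Q)\{Q}={H,Z}; candidates ⊆ {E,G,P}.
size 0: {}; under {} Q still reaches {E,G,H,Z} ∋ Z.
{E}: Q⊥Z given {E} in G with Q→· removed — back-door holds.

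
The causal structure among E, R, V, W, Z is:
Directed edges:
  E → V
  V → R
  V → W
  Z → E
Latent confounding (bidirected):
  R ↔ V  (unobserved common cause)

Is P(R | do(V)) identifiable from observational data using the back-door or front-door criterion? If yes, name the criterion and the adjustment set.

P(R|do(V)): not identifiable (no BD/FD set).

desc(V)\{V}={R,W}; candidates ⊆ {E,Z}.
V↔R: latent back-door arc(s) into V.
size 0: {}; under {} V still reaches {E,R,Z} ∋ R.
size 1: {E}, {Z}; under {E} V still reaches {R} ∋ R.
size 2: {E,Z}; under {E,Z} V still reaches {R} ∋ R.
V↔R cannot be blocked by any observed set — no back-door set.
No mediator lies on a directed V→…→R path.
Neither criterion identifies P(R|do(V)) in this graph.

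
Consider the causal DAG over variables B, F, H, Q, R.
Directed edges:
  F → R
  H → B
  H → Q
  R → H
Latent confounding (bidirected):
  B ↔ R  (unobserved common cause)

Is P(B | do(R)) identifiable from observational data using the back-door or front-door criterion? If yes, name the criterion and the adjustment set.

P(B|do(R)): frontdoor, adjust for {H}.

desc(R)\{R}={B,H,Q}; candidates ⊆ {F}.
R↔B: latent back-door arc(s) into R.
size 0: {}; under {} R still reaches {B,F} ∋ B.
size 1: {F}; under {F} R still reaches {B} ∋ B.
R↔B cannot be blocked by any observed set — no back-door set.
{H}: (i) intercepts every directed R→B path; (ii) no back-door R→{H}; (iii) {R} blocks every back-door {H}→B. Front-door holds.
P(B|do(R)) = Σ_{H} P(H|R) Σ_{R'} P(B|H,R')P(R').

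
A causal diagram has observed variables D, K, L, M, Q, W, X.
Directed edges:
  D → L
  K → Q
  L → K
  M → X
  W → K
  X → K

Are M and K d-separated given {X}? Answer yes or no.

Yes — M ⊥ K | {X}.

Bayes-Ball from M | {X} reaches ∅.
K ∉ reach(M|{X}) ⇒ M ⊥ K | {X}.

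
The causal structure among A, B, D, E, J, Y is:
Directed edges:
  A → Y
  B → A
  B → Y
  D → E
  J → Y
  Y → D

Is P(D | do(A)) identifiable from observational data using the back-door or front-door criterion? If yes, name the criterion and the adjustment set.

P(D|do(A)): backdoor, adjust for {B}.

desc(A)\{A}={D,E,Y}; candidates ⊆ {B,J}.
size 0: {}; under {} A still reaches {B,D,E,Y} ∋ D.
{B}: A⊥D given {B} in G with A→· removed — back-door holds.
P(D|do(A)) = Σ_{B} P(D|A,B)·P(B).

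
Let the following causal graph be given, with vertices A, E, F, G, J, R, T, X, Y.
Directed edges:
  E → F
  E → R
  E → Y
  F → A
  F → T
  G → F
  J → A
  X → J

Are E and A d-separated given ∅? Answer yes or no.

Bayes-Ball from E | ∅ reaches {A,F,R,T,Y}.
A ∈ reach(E|∅) ⇒ E ⊥̸ A | ∅.

No — E and A are d-connected given ∅.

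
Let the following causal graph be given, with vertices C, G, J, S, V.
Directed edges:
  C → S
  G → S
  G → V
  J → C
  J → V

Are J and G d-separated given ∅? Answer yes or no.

Bayes-Ball from J | ∅ reaches {C,S,V}.
G ∉ reach(J|∅) ⇒ J ⊥ G | ∅.

Yes — J ⊥ G | ∅.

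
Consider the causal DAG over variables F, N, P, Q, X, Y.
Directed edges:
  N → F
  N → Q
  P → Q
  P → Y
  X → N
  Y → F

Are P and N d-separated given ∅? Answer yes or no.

Yes — P ⊥ N | ∅.

Bayes-Ball from P | ∅ reaches {F,Q,Y}.
N ∉ reach(P|∅) ⇒ P ⊥ N | ∅.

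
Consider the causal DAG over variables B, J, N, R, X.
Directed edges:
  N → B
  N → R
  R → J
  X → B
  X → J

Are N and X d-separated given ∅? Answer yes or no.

Bayes-Ball from N | ∅ reaches {B,J,R}.
X ∉ reach(N|∅) ⇒ N ⊥ X | ∅.

Yes — N ⊥ X | ∅.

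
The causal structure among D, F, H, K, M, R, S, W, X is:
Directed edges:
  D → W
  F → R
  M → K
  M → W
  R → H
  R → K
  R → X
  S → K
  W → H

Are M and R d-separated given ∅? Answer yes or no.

Bayes-Ball from M | ∅ reaches {H,K,W}.
R ∉ reach(M|∅) ⇒ M ⊥ R | ∅.

Yes — M ⊥ R | ∅.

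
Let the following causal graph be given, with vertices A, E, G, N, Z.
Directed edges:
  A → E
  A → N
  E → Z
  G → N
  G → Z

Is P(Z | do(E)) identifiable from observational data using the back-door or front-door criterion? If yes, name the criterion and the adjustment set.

desc(E)\{E}={Z}; candidates ⊆ {A,G,N}.
∅: E⊥Z given ∅ in G with E→· removed — back-door holds.
P(Z|do(E)) = P(Z|E) — no adjustment needed.

P(Z|do(E)): backdoor, adjust for ∅.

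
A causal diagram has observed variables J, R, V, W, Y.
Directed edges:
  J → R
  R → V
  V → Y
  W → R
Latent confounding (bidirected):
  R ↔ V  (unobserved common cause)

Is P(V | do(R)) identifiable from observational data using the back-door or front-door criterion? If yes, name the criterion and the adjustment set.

P(V|do(R)): not identifiable (no BD/FD set).

desc(R)\{R}={V,Y}; candidates ⊆ {J,W}.
R↔V: latent back-door arc(s) into R.
size 0: {}; under {} R still reaches {J,V,W,Y} ∋ V.
size 1: {J}, {W}; under {J} R still reaches {V,W,Y} ∋ V.
size 2: {J,W}; under {J,W} R still reaches {V,Y} ∋ V.
R↔V cannot be blocked by any observed set — no back-door set.
No mediator lies on a directed R→…→V path.
Neither criterion identifies P(V|do(R)) in this graph.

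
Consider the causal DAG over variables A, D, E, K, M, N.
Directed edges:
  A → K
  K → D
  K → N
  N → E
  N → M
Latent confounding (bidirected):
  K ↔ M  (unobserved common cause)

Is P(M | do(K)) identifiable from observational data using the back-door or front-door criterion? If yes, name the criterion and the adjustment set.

desc(K)\{K}={D,E,M,N}; candidates ⊆ {A}.
K↔M: latent back-door arc(s) into K.
size 0: {}; under {} K still reaches {A,M} ∋ M.
size 1: {A}; under {A} K still reaches {M} ∋ M.
K↔M cannot be blocked by any observed set — no back-door set.
{N}: (i) intercepts every directed K→M path; (ii) no back-door K→{N}; (iii) {K} blocks every back-door {N}→M. Front-door holds.
P(M|do(K)) = Σ_{N} P(N|K) Σ_{K'} P(M|N,K')P(K').

P(M|do(K)): frontdoor, adjust for {N}.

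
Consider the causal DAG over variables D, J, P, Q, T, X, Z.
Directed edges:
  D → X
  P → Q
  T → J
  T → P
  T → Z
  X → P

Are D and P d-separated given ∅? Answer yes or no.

No — D and P are d-connected given ∅.

Bayes-Ball from D | ∅ reaches {P,Q,X}.
P ∈ reach(D|∅) ⇒ D ⊥̸ P | ∅.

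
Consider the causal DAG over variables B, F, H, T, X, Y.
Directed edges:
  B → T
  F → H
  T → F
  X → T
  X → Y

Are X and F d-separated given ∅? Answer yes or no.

No — X and F are d-connected given ∅.

Bayes-Ball from X | ∅ reaches {F,H,T,Y}.
F ∈ reach(X|∅) ⇒ X ⊥̸ F | ∅.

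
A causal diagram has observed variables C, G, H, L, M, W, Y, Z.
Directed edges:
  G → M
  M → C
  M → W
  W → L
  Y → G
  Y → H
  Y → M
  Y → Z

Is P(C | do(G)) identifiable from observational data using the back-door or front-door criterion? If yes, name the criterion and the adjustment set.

P(C|do(G)): backdoor, adjust for {Y}.

desc(G)\{G}={C,L,M,W}; candidates ⊆ {H,Y,Z}.
size 0: {}; under {} G still reaches {C,H,L,M,W,Y,Z} ∋ C.
{Y}: G⊥C given {Y} in G with G→· removed — back-door holds.
P(C|do(G)) = Σ_{Y} P(C|G,Y)·P(Y).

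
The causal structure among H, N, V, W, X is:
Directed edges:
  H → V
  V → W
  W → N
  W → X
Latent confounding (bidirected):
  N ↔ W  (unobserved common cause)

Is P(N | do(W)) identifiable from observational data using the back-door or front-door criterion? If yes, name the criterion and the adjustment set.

desc(W)\{W}={N,X}; candidates ⊆ {H,V}.
W↔N: latent back-door arc(s) into W.
size 0: {}; under {} W still reaches {H,N,V} ∋ N.
size 1: {H}, {V}; under {H} W still reaches {N,V} ∋ N.
size 2: {H,V}; under {H,V} W still reaches {N} ∋ N.
W↔N cannot be blocked by any observed set — no back-door set.
No mediator lies on a directed W→…→N path.
Neither criterion identifies P(N|do(W)) in this graph.

P(N|do(W)): not identifiable (no BD/FD set).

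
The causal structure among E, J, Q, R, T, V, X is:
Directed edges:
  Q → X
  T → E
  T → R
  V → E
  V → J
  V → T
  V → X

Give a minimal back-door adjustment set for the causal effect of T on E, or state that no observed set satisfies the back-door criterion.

T→E: minimal back-door set {V}.

desc(T)\{T}={E,R}; candidates ⊆ {J,Q,V,X}.
size 0: {}; under {} T still reaches {E,J,V,X} ∋ E.
{V}: T⊥E given {V} in G with T→· removed — back-door holds.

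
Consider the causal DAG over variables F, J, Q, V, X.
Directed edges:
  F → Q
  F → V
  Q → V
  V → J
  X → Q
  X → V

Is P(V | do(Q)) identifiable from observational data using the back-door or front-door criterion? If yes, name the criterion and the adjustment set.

P(V|do(Q)): backdoor, adjust for {F, X}.

desc(Q)\{Q}={J,V}; candidates ⊆ {F,X}.
size 0: {}; under {} Q still reaches {F,J,V,X} ∋ V.
size 1: {F}, {X}; under {F} Q still reaches {J,V,X} ∋ V.
{F,X}: Q⊥V given {F,X} in G with Q→· removed — back-door holds.
P(V|do(Q)) = Σ_{F,X} P(V|Q,F,X)·P(F,X).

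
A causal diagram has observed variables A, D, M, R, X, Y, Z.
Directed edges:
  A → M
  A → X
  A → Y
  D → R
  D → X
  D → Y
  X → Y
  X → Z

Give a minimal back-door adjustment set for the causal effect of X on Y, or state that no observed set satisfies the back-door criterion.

desc(X)\{X}={Y,Z}; candidates ⊆ {A,D,M,R}.
size 0: {}; under {} X still reaches {A,D,M,R,Y} ∋ Y.
size 1: {A}, {D}, {M} …(+1); under {A} X still reaches {D,R,Y} ∋ Y.
{A,D}: X⊥Y given {A,D} in G with X→· removed — back-door holds.

X→Y: minimal back-door set {A, D}.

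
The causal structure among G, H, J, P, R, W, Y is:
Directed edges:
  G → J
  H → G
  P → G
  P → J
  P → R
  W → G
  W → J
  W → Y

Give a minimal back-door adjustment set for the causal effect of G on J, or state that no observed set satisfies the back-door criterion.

G→J: minimal back-door set {P, W}.

desc(G)\{G}={J}; candidates ⊆ {H,P,R,W,Y}.
size 0: {}; under {} G still reaches {H,J,P,R,W,Y} ∋ J.
size 1: {H}, {P}, {R} …(+2); under {H} G still reaches {J,P,R,W,Y} ∋ J.
{P,W}: G⊥J given {P,W} in G with G→· removed — back-door holds.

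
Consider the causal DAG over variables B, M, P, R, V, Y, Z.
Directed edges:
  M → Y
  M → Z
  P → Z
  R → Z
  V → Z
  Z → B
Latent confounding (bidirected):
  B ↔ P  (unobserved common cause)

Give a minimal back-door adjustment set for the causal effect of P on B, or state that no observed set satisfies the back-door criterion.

P→B: no observed back-door set.

desc(P)\{P}={B,Z}; candidates ⊆ {M,R,V,Y}.
P↔B: latent back-door arc(s) into P.
size 0: {}; under {} P still reaches {B} ∋ B.
size 1: {M}, {R}, {V} …(+1); under {M} P still reaches {B} ∋ B.
size 2: {M,R}, {M,V}, {M,Y} …(+3); under {M,R} P still reaches {B} ∋ B.
P↔B cannot be blocked by any observed set — no back-door set.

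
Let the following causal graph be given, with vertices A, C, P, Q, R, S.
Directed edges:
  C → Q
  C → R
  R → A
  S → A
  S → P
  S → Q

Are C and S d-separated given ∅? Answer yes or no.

Yes — C ⊥ S | ∅.

Bayes-Ball from C | ∅ reaches {A,Q,R}.
S ∉ reach(C|∅) ⇒ C ⊥ S | ∅.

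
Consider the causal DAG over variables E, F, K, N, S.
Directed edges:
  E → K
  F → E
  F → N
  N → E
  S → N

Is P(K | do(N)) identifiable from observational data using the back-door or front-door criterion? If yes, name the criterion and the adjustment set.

P(K|do(N)): backdoor, adjust for {F}.

desc(N)\{N}={E,K}; candidates ⊆ {F,S}.
size 0: {}; under {} N still reaches {E,F,K,S} ∋ K.
{F}: N⊥K given {F} in G with N→· removed — back-door holds.
P(K|do(N)) = Σ_{F} P(K|N,F)·P(F).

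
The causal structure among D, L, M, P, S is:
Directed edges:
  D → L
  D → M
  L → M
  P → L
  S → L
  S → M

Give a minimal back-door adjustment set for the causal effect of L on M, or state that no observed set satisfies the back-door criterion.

desc(L)\{L}={M}; candidates ⊆ {D,P,S}.
size 0: {}; under {} L still reaches {D,M,P,S} ∋ M.
size 1: {D}, {P}, {S}; under {D} L still reaches {M,P,S} ∋ M.
{D,S}: L⊥M given {D,S} in G with L→· removed — back-door holds.

L→M: minimal back-door set {D, S}.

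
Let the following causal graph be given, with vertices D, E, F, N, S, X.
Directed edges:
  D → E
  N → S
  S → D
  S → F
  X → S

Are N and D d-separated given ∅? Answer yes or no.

Bayes-Ball from N | ∅ reaches {D,E,F,S}.
D ∈ reach(N|∅) ⇒ N ⊥̸ D | ∅.

No — N and D are d-connected given ∅.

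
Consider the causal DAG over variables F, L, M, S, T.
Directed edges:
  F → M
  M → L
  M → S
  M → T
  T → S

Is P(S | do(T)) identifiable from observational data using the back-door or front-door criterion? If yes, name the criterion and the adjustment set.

P(S|do(T)): backdoor, adjust for {M}.

desc(T)\{T}={S}; candidates ⊆ {F,L,M}.
size 0: {}; under {} T still reaches {F,L,M,S} ∋ S.
{M}: T⊥S given {M} in G with T→· removed — back-door holds.
P(S|do(T)) = Σ_{M} P(S|T,M)·P(M).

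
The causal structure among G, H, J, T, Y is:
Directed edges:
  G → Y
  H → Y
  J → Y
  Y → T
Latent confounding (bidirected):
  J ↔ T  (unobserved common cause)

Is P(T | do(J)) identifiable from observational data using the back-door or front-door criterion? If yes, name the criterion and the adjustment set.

desc(J)\{J}={T,Y}; candidates ⊆ {G,H}.
J↔T: latent back-door arc(s) into J.
size 0: {}; under {} J still reaches {T} ∋ T.
size 1: {G}, {H}; under {G} J still reaches {T} ∋ T.
size 2: {G,H}; under {G,H} J still reaches {T} ∋ T.
J↔T cannot be blocked by any observed set — no back-door set.
{Y}: (i) intercepts every directed J→T path; (ii) no back-door J→{Y}; (iii) {J} blocks every back-door {Y}→T. Front-door holds.
P(T|do(J)) = Σ_{Y} P(Y|J) Σ_{J'} P(T|Y,J')P(J').

P(T|do(J)): frontdoor, adjust for {Y}.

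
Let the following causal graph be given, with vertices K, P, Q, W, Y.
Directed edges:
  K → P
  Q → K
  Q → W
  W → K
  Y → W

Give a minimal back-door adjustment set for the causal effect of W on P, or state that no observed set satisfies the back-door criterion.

W→P: minimal back-door set {Q}.

desc(W)\{W}={K,P}; candidates ⊆ {Q,Y}.
size 0: {}; under {} W still reaches {K,P,Q,Y} ∋ P.
{Q}: W⊥P given {Q} in G with W→· removed — back-door holds.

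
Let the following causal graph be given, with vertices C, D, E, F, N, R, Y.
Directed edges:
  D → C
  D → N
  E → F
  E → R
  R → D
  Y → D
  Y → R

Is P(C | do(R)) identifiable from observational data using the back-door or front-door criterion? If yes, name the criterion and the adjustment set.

desc(R)\{R}={C,D,N}; candidates ⊆ {E,F,Y}.
size 0: {}; under {} R still reaches {C,D,E,F,N,Y} ∋ C.
{Y}: R⊥C given {Y} in G with R→· removed — back-door holds.
P(C|do(R)) = Σ_{Y} P(C|R,Y)·P(Y).

P(C|do(R)): backdoor, adjust for {Y}.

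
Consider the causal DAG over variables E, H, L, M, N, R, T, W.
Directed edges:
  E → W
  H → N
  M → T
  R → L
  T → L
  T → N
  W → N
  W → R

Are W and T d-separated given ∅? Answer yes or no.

Yes — W ⊥ T | ∅.

Bayes-Ball from W | ∅ reaches {E,L,N,R}.
T ∉ reach(W|∅) ⇒ W ⊥ T | ∅.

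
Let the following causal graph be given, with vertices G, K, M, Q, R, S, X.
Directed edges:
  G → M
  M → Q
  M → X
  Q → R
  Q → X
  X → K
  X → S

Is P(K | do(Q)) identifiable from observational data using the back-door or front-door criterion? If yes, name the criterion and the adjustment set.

P(K|do(Q)): backdoor, adjust for {M}.

desc(Q)\{Q}={K,R,S,X}; candidates ⊆ {G,M}.
size 0: {}; under {} Q still reaches {G,K,M,S,X} ∋ K.
{M}: Q⊥K given {M} in G with Q→· removed — back-door holds.
P(K|do(Q)) = Σ_{M} P(K|Q,M)·P(M).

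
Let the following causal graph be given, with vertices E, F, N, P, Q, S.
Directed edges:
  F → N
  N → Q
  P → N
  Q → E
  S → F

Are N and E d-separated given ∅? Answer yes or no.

No — N and E are d-connected given ∅.

Bayes-Ball from N | ∅ reaches {E,F,P,Q,S}.
E ∈ reach(N|∅) ⇒ N ⊥̸ E | ∅.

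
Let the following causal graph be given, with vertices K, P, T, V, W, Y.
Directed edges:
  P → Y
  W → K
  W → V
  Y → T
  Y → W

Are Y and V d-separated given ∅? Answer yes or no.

Bayes-Ball from Y | ∅ reaches {K,P,T,V,W}.
V ∈ reach(Y|∅) ⇒ Y ⊥̸ V | ∅.

No — Y and V are d-connected given ∅.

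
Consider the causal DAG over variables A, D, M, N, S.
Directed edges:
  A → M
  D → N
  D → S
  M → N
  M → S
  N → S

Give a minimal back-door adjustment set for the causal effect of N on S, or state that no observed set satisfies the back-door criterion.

desc(N)\{N}={S}; candidates ⊆ {A,D,M}.
size 0: {}; under {} N still reaches {A,D,M,S} ∋ S.
size 1: {A}, {D}, {M}; under {A} N still reaches {D,M,S} ∋ S.
{D,M}: N⊥S given {D,M} in G with N→· removed — back-door holds.

N→S: minimal back-door set {D, M}.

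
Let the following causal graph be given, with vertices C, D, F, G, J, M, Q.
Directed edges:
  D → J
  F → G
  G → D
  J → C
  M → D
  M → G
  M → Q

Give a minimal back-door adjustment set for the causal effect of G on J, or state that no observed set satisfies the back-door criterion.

desc(G)\{G}={C,D,J}; candidates ⊆ {F,M,Q}.
size 0: {}; under {} G still reaches {C,D,F,J,M,Q} ∋ J.
{M}: G⊥J given {M} in G with G→· removed — back-door holds.

G→J: minimal back-door set {M}.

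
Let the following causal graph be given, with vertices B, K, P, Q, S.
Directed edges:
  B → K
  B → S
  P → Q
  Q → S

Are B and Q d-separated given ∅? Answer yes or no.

Bayes-Ball from B | ∅ reaches {K,S}.
Q ∉ reach(B|∅) ⇒ B ⊥ Q | ∅.

Yes — B ⊥ Q | ∅.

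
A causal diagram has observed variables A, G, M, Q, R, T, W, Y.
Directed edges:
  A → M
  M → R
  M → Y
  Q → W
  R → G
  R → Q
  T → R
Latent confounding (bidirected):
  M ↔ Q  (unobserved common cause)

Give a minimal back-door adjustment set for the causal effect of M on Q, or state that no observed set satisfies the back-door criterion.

desc(M)\{M}={G,Q,R,W,Y}; candidates ⊆ {A,T}.
M↔Q: latent back-door arc(s) into M.
size 0: {}; under {} M still reaches {A,Q,W} ∋ Q.
size 1: {A}, {T}; under {A} M still reaches {Q,W} ∋ Q.
size 2: {A,T}; under {A,T} M still reaches {Q,W} ∋ Q.
M↔Q cannot be blocked by any observed set — no back-door set.

M→Q: no observed back-door set.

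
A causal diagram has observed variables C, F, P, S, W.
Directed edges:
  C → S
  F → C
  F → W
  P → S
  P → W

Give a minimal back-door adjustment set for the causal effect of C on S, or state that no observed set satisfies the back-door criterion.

desc(C)\{C}={S}; candidates ⊆ {F,P,W}.
∅: C⊥S given ∅ in G with C→· removed — back-door holds.

C→S: minimal back-door set ∅.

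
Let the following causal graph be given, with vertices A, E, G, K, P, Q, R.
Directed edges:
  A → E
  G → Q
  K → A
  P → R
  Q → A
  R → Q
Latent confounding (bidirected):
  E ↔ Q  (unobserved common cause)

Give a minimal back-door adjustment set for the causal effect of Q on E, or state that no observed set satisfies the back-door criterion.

desc(Q)\{Q}={A,E}; candidates ⊆ {G,K,P,R}.
Q↔E: latent back-door arc(s) into Q.
size 0: {}; under {} Q still reaches {E,G,P,R} ∋ E.
size 1: {G}, {K}, {P} …(+1); under {G} Q still reaches {E,P,R} ∋ E.
size 2: {G,K}, {G,P}, {G,R} …(+3); under {G,K} Q still reaches {E,P,R} ∋ E.
Q↔E cannot be blocked by any observed set — no back-door set.

Q→E: no observed back-door set.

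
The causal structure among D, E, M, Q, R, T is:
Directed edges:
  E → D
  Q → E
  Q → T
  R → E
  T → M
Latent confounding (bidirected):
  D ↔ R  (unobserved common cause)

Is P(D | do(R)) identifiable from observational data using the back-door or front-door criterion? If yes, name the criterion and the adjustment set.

desc(R)\{R}={D,E}; candidates ⊆ {M,Q,T}.
R↔D: latent back-door arc(s) into R.
size 0: {}; under {} R still reaches {D} ∋ D.
size 1: {M}, {Q}, {T}; under {M} R still reaches {D} ∋ D.
size 2: {M,Q}, {M,T}, {Q,T}; under {M,Q} R still reaches {D} ∋ D.
R↔D cannot be blocked by any observed set — no back-door set.
{E}: (i) intercepts every directed R→D path; (ii) no back-door R→{E}; (iii) {R} blocks every back-door {E}→D. Front-door holds.
P(D|do(R)) = Σ_{E} P(E|R) Σ_{R'} P(D|E,R')P(R').

P(D|do(R)): frontdoor, adjust for {E}.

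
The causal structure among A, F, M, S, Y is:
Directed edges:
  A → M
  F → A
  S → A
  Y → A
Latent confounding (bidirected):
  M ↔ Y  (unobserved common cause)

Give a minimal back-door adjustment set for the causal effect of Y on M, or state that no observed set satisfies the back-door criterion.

desc(Y)\{Y}={A,M}; candidates ⊆ {F,S}.
Y↔M: latent back-door arc(s) into Y.
size 0: {}; under {} Y still reaches {M} ∋ M.
size 1: {F}, {S}; under {F} Y still reaches {M} ∋ M.
size 2: {F,S}; under {F,S} Y still reaches {M} ∋ M.
Y↔M cannot be blocked by any observed set — no back-door set.

Y→M: no observed back-door set.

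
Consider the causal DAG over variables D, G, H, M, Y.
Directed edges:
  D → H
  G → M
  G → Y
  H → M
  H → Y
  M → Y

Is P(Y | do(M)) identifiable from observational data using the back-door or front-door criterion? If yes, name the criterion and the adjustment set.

desc(M)\{M}={Y}; candidates ⊆ {D,G,H}.
size 0: {}; under {} M still reaches {D,G,H,Y} ∋ Y.
size 1: {D}, {G}, {H}; under {D} M still reaches {G,H,Y} ∋ Y.
{G,H}: M⊥Y given {G,H} in G with M→· removed — back-door holds.
P(Y|do(M)) = Σ_{G,H} P(Y|M,G,H)·P(G,H).

P(Y|do(M)): backdoor, adjust for {G, H}.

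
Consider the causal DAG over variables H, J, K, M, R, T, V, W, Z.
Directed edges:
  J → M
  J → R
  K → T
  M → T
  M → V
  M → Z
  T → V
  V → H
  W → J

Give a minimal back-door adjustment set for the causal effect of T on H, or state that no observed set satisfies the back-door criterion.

desc(T)\{T}={H,V}; candidates ⊆ {J,K,M,R,W,Z}.
size 0: {}; under {} T still reaches {H,J,K,M,R,V,W,Z} ∋ H.
{M}: T⊥H given {M} in G with T→· removed — back-door holds.

T→H: minimal back-door set {M}.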